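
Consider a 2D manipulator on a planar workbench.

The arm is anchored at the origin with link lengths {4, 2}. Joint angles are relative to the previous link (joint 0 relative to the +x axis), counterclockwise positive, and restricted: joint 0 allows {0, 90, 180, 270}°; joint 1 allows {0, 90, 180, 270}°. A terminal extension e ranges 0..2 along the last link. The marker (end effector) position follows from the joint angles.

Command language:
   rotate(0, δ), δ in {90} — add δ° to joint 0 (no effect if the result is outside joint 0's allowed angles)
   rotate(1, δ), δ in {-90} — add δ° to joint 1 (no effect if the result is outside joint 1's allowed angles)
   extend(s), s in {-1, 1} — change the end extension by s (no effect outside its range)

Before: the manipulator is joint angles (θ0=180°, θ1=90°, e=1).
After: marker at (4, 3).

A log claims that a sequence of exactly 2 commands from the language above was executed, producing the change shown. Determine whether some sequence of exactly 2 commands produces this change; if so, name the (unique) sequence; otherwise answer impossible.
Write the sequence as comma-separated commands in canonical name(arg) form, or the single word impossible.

rotate(0, 90), rotate(0, 90)

begin: joint angles (θ0=180°, θ1=90°, e=1)
1. rotate(0, 90) → joint angles (θ0=270°, θ1=90°, e=1)
2. rotate(0, 90) → joint angles (θ0=0°, θ1=90°, e=1)
uniquely the one of 16 2-step routes that fits.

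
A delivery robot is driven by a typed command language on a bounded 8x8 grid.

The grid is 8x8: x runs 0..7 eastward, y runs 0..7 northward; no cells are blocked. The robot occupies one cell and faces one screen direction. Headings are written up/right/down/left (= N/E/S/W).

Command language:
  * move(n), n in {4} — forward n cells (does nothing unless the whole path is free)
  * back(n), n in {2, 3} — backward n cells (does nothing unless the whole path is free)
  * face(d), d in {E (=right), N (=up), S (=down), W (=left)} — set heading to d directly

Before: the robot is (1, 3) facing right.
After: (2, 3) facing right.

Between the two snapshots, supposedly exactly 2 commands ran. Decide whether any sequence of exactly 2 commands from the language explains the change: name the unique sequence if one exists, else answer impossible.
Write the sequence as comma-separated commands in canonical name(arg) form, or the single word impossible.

move(4), back(3)

key: order matters: swapping move(4) and back(3) lands elsewhere
initial: (1, 3) facing right
[1] after move(4): (5, 3) facing right
[2] after back(3): (2, 3) facing right
uniquely the one of 49 2-step routes that fits.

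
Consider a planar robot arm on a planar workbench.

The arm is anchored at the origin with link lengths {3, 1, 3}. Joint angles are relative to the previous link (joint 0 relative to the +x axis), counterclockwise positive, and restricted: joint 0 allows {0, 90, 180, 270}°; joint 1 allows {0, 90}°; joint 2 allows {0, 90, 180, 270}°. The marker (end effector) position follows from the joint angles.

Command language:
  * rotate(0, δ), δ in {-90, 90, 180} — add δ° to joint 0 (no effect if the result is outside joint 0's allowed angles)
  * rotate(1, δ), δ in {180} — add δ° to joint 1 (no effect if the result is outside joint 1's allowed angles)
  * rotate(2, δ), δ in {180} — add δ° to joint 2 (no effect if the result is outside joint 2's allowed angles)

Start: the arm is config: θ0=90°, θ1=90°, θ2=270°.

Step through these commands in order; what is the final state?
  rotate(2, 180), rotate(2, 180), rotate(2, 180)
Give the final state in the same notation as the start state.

config: θ0=90°, θ1=90°, θ2=90°

start: config: θ0=90°, θ1=90°, θ2=270°
1. rotate(2, 180) → config: θ0=90°, θ1=90°, θ2=90°
2. rotate(2, 180) → config: θ0=90°, θ1=90°, θ2=270°
3. rotate(2, 180) → config: θ0=90°, θ1=90°, θ2=90°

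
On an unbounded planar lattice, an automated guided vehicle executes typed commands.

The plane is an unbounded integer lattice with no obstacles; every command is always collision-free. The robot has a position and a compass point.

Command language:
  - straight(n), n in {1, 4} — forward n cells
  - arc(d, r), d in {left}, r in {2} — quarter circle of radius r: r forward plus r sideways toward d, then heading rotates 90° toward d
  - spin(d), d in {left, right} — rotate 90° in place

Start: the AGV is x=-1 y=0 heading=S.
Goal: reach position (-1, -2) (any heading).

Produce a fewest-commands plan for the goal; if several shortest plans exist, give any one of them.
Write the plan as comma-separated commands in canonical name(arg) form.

straight(1), straight(1)

from: x=-1 y=0 heading=S
1. straight(1) → x=-1 y=-1 heading=S
2. straight(1) → x=-1 y=-2 heading=S
shorter routes all fall short; 2 is best.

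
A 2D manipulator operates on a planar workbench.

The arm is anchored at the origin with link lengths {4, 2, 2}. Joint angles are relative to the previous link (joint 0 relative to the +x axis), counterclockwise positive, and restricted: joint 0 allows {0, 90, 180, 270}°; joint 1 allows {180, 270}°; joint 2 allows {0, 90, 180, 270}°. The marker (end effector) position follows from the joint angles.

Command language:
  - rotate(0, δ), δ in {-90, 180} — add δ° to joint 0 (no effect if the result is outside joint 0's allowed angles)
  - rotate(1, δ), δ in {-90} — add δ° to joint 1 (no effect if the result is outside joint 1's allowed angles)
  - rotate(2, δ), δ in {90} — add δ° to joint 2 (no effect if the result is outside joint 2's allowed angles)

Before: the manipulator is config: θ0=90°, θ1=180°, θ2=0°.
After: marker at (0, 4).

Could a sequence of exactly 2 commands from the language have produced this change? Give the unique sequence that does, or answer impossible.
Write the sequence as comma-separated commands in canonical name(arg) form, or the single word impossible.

t0: config: θ0=90°, θ1=180°, θ2=0°
[1] after rotate(2, 90): config: θ0=90°, θ1=180°, θ2=90°
[2] after rotate(2, 90): config: θ0=90°, θ1=180°, θ2=180°
no rival 2-sequence matches.

rotate(2, 90), rotate(2, 90)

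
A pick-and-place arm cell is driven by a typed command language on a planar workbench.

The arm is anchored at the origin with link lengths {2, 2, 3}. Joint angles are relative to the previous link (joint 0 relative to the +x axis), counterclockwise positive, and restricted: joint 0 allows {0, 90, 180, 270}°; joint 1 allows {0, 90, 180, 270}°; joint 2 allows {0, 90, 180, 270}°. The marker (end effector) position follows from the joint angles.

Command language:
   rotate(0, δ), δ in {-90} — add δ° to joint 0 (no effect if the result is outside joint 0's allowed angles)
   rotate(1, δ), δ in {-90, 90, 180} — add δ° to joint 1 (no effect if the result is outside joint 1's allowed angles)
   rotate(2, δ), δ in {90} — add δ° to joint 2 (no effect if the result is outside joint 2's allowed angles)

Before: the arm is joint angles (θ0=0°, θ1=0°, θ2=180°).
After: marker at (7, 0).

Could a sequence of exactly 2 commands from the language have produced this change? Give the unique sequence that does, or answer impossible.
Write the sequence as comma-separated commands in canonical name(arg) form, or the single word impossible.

t0: joint angles (θ0=0°, θ1=0°, θ2=180°)
1. rotate(2, 90) → joint angles (θ0=0°, θ1=0°, θ2=270°)
2. rotate(2, 90) → joint angles (θ0=0°, θ1=0°, θ2=0°)
all 25 alternatives checked — unique.

rotate(2, 90), rotate(2, 90)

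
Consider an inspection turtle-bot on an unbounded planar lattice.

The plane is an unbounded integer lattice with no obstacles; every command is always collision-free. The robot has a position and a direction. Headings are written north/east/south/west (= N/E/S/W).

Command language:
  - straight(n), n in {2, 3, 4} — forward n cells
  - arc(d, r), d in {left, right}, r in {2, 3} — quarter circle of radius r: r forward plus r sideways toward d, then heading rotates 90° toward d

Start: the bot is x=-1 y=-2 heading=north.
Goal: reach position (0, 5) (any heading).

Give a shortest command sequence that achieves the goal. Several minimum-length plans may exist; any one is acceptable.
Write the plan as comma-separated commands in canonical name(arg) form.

start: x=-1 y=-2 heading=north
step 1 (arc(right, 2)): x=1 y=0 heading=east
step 2 (arc(left, 2)): x=3 y=2 heading=north
step 3 (arc(left, 3)): x=0 y=5 heading=west
shorter routes all fall short; 3 is best.

arc(right, 2), arc(left, 2), arc(left, 3)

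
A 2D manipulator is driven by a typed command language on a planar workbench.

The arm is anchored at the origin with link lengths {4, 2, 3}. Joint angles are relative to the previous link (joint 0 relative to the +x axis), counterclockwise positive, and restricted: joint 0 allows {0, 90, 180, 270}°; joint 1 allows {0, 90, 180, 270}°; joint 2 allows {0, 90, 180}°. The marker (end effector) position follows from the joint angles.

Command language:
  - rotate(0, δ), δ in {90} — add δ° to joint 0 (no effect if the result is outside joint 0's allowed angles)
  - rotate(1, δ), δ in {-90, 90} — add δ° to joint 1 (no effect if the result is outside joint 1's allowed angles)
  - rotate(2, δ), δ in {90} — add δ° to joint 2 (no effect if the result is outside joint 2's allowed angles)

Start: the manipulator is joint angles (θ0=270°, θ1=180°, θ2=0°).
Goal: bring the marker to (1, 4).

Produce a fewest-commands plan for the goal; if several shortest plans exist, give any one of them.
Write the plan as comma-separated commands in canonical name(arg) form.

rotate(2, 90), rotate(2, 90), rotate(0, 90), rotate(0, 90), rotate(1, -90)

begin: joint angles (θ0=270°, θ1=180°, θ2=0°)
step 1 (rotate(2, 90)): joint angles (θ0=270°, θ1=180°, θ2=90°)
step 2 (rotate(2, 90)): joint angles (θ0=270°, θ1=180°, θ2=180°)
step 3 (rotate(0, 90)): joint angles (θ0=0°, θ1=180°, θ2=180°)
step 4 (rotate(0, 90)): joint angles (θ0=90°, θ1=180°, θ2=180°)
step 5 (rotate(1, -90)): joint angles (θ0=90°, θ1=90°, θ2=180°)
minimal: 5 command(s), checked below 5.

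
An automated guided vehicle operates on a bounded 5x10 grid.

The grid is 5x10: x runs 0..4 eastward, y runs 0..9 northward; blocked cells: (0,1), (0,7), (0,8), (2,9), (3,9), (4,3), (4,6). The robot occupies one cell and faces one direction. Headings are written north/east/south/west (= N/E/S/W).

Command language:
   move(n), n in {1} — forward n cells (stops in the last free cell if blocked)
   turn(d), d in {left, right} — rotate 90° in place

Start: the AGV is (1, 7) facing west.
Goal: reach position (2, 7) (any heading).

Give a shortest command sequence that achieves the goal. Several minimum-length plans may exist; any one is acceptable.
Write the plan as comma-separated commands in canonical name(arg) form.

turn(right), turn(right), move(1)

from: (1, 7) facing west
[1] after turn(right): (1, 7) facing north
[2] after turn(right): (1, 7) facing east
[3] after move(1): (2, 7) facing east
minimal: 3 command(s), checked below 3.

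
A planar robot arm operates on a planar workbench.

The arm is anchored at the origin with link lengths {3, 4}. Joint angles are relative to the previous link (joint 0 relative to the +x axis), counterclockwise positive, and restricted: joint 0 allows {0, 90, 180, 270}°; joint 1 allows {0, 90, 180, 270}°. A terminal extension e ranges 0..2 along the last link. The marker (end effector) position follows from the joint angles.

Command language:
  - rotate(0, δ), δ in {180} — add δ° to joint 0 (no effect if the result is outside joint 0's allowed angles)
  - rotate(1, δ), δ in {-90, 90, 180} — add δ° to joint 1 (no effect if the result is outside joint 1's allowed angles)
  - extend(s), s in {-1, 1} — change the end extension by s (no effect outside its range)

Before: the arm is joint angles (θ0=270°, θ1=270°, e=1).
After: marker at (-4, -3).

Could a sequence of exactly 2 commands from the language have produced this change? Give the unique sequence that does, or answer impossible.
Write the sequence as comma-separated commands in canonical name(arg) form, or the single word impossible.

start: joint angles (θ0=270°, θ1=270°, e=1)
t=1 extend(-1) ⇒ joint angles (θ0=270°, θ1=270°, e=0)
t=2 extend(-1) ⇒ joint angles (θ0=270°, θ1=270°, e=0)
no rival 2-sequence matches.

extend(-1), extend(-1)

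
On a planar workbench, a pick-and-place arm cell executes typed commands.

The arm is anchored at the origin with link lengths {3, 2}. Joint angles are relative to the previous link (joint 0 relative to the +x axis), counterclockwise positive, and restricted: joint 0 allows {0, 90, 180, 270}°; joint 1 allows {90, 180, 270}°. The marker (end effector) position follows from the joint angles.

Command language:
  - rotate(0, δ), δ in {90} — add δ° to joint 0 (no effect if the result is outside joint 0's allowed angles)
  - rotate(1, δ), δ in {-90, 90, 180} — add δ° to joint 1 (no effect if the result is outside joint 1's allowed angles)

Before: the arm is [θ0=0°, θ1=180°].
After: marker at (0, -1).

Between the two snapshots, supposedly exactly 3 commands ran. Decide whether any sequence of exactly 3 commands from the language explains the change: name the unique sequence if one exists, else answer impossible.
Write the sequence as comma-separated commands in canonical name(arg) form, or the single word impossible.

from: [θ0=0°, θ1=180°]
1. rotate(0, 90) → [θ0=90°, θ1=180°]
2. rotate(0, 90) → [θ0=180°, θ1=180°]
3. rotate(0, 90) → [θ0=270°, θ1=180°]
all 64 alternatives checked — unique.

rotate(0, 90), rotate(0, 90), rotate(0, 90)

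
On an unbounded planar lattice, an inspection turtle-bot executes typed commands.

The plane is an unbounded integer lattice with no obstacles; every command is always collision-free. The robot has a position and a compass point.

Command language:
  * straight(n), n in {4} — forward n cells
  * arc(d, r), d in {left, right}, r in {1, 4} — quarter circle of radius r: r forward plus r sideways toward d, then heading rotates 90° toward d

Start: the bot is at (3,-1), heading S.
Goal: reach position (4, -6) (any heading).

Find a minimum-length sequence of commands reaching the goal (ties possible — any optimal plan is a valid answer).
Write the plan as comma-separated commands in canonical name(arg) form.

straight(4), arc(left, 1)

t0: at (3,-1), heading S
t=1 straight(4) ⇒ at (3,-5), heading S
t=2 arc(left, 1) ⇒ at (4,-6), heading E
nothing shorter than 2 reaches the goal.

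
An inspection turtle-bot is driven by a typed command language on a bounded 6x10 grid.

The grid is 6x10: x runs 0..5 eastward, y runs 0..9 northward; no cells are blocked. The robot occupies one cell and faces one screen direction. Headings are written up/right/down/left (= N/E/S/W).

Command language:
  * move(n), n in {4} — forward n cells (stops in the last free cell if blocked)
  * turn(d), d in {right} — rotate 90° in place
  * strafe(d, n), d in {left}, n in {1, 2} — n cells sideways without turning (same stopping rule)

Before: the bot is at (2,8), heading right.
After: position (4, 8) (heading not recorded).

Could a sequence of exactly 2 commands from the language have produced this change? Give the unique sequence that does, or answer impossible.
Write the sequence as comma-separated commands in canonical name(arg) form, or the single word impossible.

turn(right), strafe(left, 2)

key: order matters: swapping turn(right) and strafe(left, 2) lands elsewhere
from: at (2,8), heading right
[1] after turn(right): at (2,8), heading down
[2] after strafe(left, 2): at (4,8), heading down
all 16 alternatives checked — unique.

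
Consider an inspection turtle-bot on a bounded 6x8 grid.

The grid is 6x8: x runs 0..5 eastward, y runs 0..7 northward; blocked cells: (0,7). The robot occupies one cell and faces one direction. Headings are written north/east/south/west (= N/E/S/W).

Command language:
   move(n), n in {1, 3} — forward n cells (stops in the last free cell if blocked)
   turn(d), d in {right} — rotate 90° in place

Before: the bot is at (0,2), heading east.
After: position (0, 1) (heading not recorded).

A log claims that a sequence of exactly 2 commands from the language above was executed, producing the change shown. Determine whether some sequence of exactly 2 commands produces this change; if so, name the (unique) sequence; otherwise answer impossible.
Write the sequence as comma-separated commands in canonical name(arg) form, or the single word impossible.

turn(right), move(1)

key: order matters: swapping turn(right) and move(1) lands elsewhere
initial: at (0,2), heading east
1. turn(right) → at (0,2), heading south
2. move(1) → at (0,1), heading south
no other 2-command option fits: unique.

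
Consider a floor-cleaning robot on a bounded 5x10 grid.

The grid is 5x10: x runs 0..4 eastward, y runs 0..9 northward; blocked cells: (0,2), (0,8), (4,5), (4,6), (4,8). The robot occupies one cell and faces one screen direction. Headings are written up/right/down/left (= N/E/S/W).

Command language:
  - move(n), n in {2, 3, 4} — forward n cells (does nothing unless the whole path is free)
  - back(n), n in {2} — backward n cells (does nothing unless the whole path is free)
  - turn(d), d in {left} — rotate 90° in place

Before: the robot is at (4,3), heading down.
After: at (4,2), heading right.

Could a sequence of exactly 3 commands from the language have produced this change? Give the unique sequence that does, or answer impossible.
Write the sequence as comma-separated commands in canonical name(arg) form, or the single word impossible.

move(3), back(2), turn(left)

key: cell and facing (now E) both changed — the 3 commands mix motion and turning
begin: at (4,3), heading down
[1] after move(3): at (4,0), heading down
[2] after back(2): at (4,2), heading down
[3] after turn(left): at (4,2), heading right
no rival 3-sequence matches.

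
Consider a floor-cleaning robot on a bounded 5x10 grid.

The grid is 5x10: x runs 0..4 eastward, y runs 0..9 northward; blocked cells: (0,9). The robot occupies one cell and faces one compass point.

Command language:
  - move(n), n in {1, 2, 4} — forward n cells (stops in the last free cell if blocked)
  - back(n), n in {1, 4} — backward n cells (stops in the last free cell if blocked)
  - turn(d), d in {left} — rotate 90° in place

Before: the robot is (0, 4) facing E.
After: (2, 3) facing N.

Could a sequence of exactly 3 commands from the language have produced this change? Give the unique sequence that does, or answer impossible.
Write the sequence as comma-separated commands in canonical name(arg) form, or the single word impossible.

key: position moved to (2,3) AND the heading swung to N — translation plus rotation needed
from: (0, 4) facing E
[1] after move(2): (2, 4) facing E
[2] after turn(left): (2, 4) facing N
[3] after back(1): (2, 3) facing N
all 216 alternatives checked — unique.

move(2), turn(left), back(1)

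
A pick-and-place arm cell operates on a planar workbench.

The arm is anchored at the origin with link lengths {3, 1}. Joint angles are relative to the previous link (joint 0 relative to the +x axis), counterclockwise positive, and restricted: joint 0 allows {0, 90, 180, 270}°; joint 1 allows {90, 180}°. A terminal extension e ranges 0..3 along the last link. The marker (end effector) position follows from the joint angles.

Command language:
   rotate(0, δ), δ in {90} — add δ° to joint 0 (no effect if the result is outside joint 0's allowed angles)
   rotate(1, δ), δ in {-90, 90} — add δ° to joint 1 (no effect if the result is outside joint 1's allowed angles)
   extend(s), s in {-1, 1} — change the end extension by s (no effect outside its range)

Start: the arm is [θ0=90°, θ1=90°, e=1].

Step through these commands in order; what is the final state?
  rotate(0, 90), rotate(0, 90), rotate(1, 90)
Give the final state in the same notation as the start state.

begin: [θ0=90°, θ1=90°, e=1]
t=1 rotate(0, 90) ⇒ [θ0=180°, θ1=90°, e=1]
t=2 rotate(0, 90) ⇒ [θ0=270°, θ1=90°, e=1]
t=3 rotate(1, 90) ⇒ [θ0=270°, θ1=180°, e=1]

[θ0=270°, θ1=180°, e=1]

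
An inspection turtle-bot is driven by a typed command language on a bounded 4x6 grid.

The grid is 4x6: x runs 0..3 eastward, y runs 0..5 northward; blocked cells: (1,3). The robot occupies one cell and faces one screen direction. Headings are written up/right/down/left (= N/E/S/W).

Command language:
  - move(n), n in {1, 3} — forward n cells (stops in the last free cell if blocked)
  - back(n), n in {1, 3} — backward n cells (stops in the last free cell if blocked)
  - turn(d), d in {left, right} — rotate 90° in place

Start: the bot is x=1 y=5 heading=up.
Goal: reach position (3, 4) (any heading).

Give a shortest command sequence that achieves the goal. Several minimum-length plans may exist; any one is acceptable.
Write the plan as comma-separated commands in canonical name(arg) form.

back(1), turn(left), back(3)

t0: x=1 y=5 heading=up
step 1 (back(1)): x=1 y=4 heading=up
step 2 (turn(left)): x=1 y=4 heading=left
step 3 (back(3)): x=3 y=4 heading=left
no 2-step plan works, so 3 is optimal.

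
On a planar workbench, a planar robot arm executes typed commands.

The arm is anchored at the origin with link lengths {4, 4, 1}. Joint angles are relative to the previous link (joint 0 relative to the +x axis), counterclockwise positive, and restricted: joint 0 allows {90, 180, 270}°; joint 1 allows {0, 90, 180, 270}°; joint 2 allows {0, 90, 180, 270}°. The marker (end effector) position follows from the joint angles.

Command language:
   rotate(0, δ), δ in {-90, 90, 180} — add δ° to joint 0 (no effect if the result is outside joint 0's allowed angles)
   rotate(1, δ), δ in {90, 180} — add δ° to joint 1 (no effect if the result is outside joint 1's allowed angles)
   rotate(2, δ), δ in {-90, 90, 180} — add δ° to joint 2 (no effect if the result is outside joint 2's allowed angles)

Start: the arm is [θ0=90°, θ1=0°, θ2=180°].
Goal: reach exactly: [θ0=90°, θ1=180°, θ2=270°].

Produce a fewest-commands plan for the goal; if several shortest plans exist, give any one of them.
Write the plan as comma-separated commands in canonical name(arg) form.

t0: [θ0=90°, θ1=0°, θ2=180°]
t=1 rotate(2, 90) ⇒ [θ0=90°, θ1=0°, θ2=270°]
t=2 rotate(1, 180) ⇒ [θ0=90°, θ1=180°, θ2=270°]
no 1-step plan works, so 2 is optimal.

rotate(2, 90), rotate(1, 180)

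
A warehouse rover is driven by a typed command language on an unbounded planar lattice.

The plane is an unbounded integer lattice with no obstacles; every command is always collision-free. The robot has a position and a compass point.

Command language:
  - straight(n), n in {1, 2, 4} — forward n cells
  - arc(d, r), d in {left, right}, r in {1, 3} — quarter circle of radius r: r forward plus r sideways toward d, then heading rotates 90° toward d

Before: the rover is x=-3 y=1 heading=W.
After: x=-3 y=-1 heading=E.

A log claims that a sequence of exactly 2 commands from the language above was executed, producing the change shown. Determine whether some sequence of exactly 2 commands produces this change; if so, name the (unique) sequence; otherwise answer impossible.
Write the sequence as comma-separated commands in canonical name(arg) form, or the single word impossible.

key: position moved to (-3,-1) AND the heading swung to E — translation plus rotation needed
initial: x=-3 y=1 heading=W
[1] after arc(left, 1): x=-4 y=0 heading=S
[2] after arc(left, 1): x=-3 y=-1 heading=E
no rival 2-sequence matches.

arc(left, 1), arc(left, 1)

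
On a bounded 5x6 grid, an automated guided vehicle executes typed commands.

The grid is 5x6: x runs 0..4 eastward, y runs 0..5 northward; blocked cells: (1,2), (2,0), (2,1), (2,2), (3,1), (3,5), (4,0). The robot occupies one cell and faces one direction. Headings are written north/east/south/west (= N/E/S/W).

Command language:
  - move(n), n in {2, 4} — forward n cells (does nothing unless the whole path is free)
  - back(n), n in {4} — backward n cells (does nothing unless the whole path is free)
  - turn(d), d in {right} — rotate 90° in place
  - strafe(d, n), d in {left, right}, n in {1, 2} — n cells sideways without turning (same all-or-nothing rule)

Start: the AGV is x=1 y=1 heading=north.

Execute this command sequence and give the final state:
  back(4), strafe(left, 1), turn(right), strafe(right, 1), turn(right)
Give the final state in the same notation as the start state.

x=0 y=0 heading=south

from: x=1 y=1 heading=north
1. back(4) → x=1 y=1 heading=north
2. strafe(left, 1) → x=0 y=1 heading=north
3. turn(right) → x=0 y=1 heading=east
4. strafe(right, 1) → x=0 y=0 heading=east
5. turn(right) → x=0 y=0 heading=south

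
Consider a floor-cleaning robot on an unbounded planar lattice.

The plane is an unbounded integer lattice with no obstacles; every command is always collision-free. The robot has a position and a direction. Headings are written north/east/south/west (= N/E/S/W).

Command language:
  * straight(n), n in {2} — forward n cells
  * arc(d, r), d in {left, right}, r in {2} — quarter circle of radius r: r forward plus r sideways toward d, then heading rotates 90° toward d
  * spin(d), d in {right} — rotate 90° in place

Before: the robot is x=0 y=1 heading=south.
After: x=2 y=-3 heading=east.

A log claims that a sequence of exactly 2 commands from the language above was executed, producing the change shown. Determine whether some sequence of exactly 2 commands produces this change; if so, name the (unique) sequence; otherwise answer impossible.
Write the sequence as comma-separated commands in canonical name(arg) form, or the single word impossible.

straight(2), arc(left, 2)

key: position moved to (2,-3) AND the heading swung to E — translation plus rotation needed
initial: x=0 y=1 heading=south
step 1 (straight(2)): x=0 y=-1 heading=south
step 2 (arc(left, 2)): x=2 y=-3 heading=east
uniquely the one of 16 2-step routes that fits.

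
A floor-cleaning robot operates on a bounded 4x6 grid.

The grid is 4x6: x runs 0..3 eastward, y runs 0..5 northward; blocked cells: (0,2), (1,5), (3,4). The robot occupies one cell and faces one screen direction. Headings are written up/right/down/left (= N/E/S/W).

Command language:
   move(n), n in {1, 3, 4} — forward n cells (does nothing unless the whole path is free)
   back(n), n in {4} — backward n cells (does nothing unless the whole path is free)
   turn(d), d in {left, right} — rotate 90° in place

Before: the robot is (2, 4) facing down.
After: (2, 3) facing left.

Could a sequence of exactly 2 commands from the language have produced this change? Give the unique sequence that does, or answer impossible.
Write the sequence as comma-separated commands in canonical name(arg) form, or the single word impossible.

move(1), turn(right)

key: running turn(right) before move(1) would end elsewhere — order is forced
begin: (2, 4) facing down
[1] after move(1): (2, 3) facing down
[2] after turn(right): (2, 3) facing left
no other 2-command option fits: unique.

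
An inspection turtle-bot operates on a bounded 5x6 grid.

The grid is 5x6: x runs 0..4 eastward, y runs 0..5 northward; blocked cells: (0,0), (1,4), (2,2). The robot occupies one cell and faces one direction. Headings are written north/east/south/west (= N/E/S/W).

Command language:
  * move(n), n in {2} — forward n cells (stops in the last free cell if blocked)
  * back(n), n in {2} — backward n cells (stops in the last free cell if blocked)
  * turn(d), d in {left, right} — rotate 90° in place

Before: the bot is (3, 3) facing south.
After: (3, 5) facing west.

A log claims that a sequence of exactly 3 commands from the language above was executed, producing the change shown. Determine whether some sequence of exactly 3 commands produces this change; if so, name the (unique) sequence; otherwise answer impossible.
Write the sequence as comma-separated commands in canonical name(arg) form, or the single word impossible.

back(2), back(2), turn(right)

key: the second back(2) runs into the grid edge before its full distance
t0: (3, 3) facing south
step 1 (back(2)): (3, 5) facing south
step 2 (back(2)): (3, 5) facing south
step 3 (turn(right)): (3, 5) facing west
no other 3-command option fits: unique.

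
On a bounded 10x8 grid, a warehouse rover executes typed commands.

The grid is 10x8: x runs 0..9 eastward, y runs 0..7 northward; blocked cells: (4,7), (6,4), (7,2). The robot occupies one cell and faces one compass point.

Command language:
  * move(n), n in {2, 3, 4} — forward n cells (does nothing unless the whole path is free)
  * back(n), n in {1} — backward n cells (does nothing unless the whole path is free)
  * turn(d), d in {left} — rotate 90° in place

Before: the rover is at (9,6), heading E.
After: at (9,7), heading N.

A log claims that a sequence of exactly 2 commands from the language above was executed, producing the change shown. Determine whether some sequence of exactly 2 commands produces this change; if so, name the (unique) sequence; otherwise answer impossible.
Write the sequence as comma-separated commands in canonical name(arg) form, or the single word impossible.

impossible

no 2-step route produces this change.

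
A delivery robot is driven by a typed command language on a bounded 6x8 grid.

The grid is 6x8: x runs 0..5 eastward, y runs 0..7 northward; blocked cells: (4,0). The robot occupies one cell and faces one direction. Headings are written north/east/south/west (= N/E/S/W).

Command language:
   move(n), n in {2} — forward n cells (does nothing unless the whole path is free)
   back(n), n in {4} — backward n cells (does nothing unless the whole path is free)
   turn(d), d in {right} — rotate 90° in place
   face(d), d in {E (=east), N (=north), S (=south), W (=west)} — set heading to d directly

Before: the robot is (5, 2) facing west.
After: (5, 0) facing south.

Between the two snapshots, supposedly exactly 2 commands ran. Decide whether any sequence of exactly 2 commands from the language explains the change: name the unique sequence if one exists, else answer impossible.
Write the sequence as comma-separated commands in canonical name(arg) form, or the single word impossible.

face(S), move(2)

key: cell and facing (now S) both changed — the 2 commands mix motion and turning
initial: (5, 2) facing west
1. face(S) → (5, 2) facing south
2. move(2) → (5, 0) facing south
no rival 2-sequence matches.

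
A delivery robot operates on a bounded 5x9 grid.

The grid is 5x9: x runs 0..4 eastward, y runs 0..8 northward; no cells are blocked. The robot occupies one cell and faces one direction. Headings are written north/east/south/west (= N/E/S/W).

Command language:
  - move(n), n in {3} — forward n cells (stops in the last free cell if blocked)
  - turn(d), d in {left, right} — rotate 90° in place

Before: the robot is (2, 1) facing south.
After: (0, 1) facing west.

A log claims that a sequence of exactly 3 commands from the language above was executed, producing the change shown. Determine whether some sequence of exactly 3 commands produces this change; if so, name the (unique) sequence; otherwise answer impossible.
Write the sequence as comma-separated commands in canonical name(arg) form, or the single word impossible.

turn(right), move(3), move(3)

key: the first move(3) runs into the grid edge before its full distance
t0: (2, 1) facing south
1. turn(right) → (2, 1) facing west
2. move(3) → (0, 1) facing west
3. move(3) → (0, 1) facing west
all 27 alternatives checked — unique.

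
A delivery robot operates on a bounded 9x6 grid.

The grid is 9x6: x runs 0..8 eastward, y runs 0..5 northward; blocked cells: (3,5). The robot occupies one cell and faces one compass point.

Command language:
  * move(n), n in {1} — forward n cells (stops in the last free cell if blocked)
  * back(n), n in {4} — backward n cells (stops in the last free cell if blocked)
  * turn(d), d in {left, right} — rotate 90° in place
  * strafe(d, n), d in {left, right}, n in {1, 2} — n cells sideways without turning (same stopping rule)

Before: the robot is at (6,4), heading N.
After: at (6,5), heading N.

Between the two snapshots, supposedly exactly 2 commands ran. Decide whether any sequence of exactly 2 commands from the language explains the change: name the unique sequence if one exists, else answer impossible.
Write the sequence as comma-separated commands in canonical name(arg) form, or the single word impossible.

move(1), move(1)

key: the second move(1) runs into the grid edge before its full distance
initial: at (6,4), heading N
1. move(1) → at (6,5), heading N
2. move(1) → at (6,5), heading N
no rival 2-sequence matches.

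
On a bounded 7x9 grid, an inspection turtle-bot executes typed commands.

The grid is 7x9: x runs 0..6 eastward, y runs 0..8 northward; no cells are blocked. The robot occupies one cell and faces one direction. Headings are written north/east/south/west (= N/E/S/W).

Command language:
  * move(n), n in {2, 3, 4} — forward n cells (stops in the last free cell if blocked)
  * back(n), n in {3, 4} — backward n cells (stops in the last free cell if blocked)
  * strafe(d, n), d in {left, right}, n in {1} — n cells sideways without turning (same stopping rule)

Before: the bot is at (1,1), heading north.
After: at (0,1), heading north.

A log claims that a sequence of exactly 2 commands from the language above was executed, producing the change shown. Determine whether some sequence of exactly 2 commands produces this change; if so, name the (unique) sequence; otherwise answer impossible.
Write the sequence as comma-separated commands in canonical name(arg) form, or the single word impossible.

strafe(left, 1), strafe(left, 1)

key: still facing N at the end — nothing in the sequence rotates
from: at (1,1), heading north
1. strafe(left, 1) → at (0,1), heading north
2. strafe(left, 1) → at (0,1), heading north
no rival 2-sequence matches.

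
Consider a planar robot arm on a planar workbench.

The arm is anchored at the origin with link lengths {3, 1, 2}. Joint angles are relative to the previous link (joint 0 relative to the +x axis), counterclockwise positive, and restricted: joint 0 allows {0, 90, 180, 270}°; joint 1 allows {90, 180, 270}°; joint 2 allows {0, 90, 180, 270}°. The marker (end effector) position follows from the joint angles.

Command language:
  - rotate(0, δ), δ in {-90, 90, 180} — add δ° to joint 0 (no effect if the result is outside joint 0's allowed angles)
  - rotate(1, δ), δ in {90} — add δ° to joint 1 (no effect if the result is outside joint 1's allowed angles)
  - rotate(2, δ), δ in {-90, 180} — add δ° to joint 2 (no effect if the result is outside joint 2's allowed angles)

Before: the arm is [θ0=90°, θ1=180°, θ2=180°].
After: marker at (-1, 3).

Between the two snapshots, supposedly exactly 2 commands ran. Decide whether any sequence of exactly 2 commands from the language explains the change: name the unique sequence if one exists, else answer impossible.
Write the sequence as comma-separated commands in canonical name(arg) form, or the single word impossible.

rotate(1, 90), rotate(1, 90)

initial: [θ0=90°, θ1=180°, θ2=180°]
1. rotate(1, 90) → [θ0=90°, θ1=270°, θ2=180°]
2. rotate(1, 90) → [θ0=90°, θ1=270°, θ2=180°]
no rival 2-sequence matches.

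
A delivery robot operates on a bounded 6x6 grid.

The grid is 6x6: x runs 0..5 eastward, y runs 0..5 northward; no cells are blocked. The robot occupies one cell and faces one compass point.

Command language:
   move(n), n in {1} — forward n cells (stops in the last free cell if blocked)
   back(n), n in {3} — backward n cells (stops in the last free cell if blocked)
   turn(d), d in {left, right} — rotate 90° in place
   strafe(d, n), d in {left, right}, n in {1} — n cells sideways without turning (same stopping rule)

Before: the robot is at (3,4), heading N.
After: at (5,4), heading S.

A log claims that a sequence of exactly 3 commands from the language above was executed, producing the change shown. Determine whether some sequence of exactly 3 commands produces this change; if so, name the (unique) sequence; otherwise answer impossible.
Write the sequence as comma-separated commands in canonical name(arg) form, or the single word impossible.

turn(left), back(3), turn(left)

key: back(3) runs into the grid edge before its full distance
begin: at (3,4), heading N
t=1 turn(left) ⇒ at (3,4), heading W
t=2 back(3) ⇒ at (5,4), heading W
t=3 turn(left) ⇒ at (5,4), heading S
all 216 alternatives checked — unique.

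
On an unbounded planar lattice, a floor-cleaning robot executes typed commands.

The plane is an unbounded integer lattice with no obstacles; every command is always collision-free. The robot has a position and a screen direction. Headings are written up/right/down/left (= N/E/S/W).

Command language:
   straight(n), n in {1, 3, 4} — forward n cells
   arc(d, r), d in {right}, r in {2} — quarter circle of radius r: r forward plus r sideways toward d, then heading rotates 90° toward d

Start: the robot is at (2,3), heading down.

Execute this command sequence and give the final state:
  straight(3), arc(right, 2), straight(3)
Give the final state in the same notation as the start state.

at (-3,-2), heading left

from: at (2,3), heading down
1. straight(3) → at (2,0), heading down
2. arc(right, 2) → at (0,-2), heading left
3. straight(3) → at (-3,-2), heading left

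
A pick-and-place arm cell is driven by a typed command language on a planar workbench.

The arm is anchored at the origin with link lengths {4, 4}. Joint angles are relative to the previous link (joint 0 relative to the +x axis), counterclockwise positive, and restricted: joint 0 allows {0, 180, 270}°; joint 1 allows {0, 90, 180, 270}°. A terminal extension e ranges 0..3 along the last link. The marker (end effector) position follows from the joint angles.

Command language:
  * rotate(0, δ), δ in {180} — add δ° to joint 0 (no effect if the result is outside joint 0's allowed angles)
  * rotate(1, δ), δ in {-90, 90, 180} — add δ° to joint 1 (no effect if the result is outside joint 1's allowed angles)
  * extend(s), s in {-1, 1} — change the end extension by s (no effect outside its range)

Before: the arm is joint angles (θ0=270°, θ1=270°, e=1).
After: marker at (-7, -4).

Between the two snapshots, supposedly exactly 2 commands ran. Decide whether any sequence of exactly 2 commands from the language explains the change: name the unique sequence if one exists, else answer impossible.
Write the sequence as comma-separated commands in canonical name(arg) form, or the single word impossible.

from: joint angles (θ0=270°, θ1=270°, e=1)
[1] after extend(1): joint angles (θ0=270°, θ1=270°, e=2)
[2] after extend(1): joint angles (θ0=270°, θ1=270°, e=3)
no other 2-command option fits: unique.

extend(1), extend(1)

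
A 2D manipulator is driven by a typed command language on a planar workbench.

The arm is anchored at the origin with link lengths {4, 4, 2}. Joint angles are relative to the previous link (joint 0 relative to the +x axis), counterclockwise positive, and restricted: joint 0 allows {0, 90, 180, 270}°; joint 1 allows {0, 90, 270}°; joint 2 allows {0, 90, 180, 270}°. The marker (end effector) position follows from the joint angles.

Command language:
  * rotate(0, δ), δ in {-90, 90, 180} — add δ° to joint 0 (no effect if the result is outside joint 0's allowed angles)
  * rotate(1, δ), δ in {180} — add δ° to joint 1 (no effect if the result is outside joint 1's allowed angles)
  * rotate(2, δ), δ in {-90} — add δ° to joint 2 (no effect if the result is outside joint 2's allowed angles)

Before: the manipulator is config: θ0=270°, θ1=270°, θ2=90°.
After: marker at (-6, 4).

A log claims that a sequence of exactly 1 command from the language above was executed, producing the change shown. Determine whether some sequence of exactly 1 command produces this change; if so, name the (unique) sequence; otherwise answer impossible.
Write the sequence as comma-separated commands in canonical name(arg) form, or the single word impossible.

start: config: θ0=270°, θ1=270°, θ2=90°
t=1 rotate(0, -90) ⇒ config: θ0=180°, θ1=270°, θ2=90°
all 5 alternatives checked — unique.

rotate(0, -90)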